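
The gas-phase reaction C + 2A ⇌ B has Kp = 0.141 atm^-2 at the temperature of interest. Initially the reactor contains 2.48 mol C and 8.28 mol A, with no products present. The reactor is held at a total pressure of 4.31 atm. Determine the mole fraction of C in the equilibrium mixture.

y_C = 0.138

Take 2.48 mol C as basis and let X be its fractional conversion, so ξ = 2.48X.
Species balance: n_C = 2.48 − 2.48X; n_A = 8.28 − 4.96X; n_B = 2.48X.
n_T = Σnᵢ = 10.8 − 4.96X.
Mole fractions y_i = n_i/n_T; Kp = p_B / (p_C p_A^2) with p_i = y_i·P.
Equating to 0.141 atm^-2 and solving on 0 < X < 1: X = 0.555.
Then n_C = 1.1, n_T = 8.01, so y_C = 0.138.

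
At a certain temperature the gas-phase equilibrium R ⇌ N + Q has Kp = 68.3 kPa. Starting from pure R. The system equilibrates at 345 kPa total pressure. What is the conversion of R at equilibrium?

Basis: 1 mol R initially; let X = conversion of R. Extent ξ = X.
At extent ξ: n_R = 1 − X; n_N = X; n_Q = X.
Total moles n_T = 1 + X.
Mole fractions y_i = n_i/n_T; Kp = p_N p_Q / (p_R) with p_i = y_i·P.
Equating to 68.3 kPa and solving on 0 < X < 1: X = 0.407.

X = 0.407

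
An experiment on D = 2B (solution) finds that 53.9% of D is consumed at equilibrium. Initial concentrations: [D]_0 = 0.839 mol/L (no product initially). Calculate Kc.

Let X = conversion of D.
Concentrations: [D] = 0.839 − 0.839X; [B] = 1.68X.
At X = 0.539: [D] = 0.387, [B] = 0.904.
Kc = [B]^2 / ([D]) = 2.11 mol/L.

Kc = 2.11 mol/L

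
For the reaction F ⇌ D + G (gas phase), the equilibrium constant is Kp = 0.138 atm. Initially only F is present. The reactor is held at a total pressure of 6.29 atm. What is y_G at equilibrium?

y_G = 0.128

Let X = conversion of F (basis 1 mol F); extent of reaction ξ = X.
Moles: n_F = 1 − X; n_D = X; n_G = X.
Total moles n_T = 1 + X.
Mole fractions y_i = n_i/n_T; Kp = p_D p_G / (p_F) with p_i = y_i·P.
This yields a degree-2 equation in X; solving on (0,1), X = 0.147.
Then n_G = 0.147, n_T = 1.15, so y_G = 0.128.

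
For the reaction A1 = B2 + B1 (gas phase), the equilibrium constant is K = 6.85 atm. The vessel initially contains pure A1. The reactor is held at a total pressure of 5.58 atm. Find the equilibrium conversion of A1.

Let X = conversion of A1 (basis 1 mol A1); extent of reaction ξ = X.
Mole table: n_A1 = 1 − X; n_B2 = X; n_B1 = X.
Summing: n_T = 1 + X.
y_i = n_i/n_T, p_i = y_i·P. K = p_B2 p_B1 / (p_A1).
Equating to 6.85 atm and solving on 0 < X < 1: X = 0.742.

X = 0.742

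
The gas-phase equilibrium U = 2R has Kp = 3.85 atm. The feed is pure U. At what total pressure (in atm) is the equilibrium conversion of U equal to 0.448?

Basis: 1 mol U initially; let X = conversion of U. Extent ξ = X.
At extent ξ: n_U = 1 − X; n_R = 2X.
n_T = Σnᵢ = 1 + X.
Kp = p_R^2 / (p_U) with p_i = (n_i/n_T)·P.
At X = 0.448: the mole-fraction product g(X) = Π y_i^ν_i = 1.004. Since Kp = g(X)·P^{1}, P = (Kp/g)^(1/1) = (3.85/1.004)^(1/1) = 3.83 atm.

P = 3.83 atm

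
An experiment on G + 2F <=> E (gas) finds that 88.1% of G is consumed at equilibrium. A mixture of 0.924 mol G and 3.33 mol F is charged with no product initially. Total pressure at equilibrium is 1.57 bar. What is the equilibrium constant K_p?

Let X = conversion of G (basis 0.924 mol G); extent of reaction ξ = 0.924X.
At extent ξ: n_G = 0.924 − 0.924X; n_F = 3.33 − 1.85X; n_E = 0.924X.
Total moles n_T = 4.25 − 1.85X.
At X = 0.881: n_G = 0.11, n_F = 1.7, n_E = 0.814, n_T = 2.63.
p_i = (n_i/n_T)·P. K_p = p_E / (p_G p_F^2) = 7.15 bar^-2.

K_p = 7.15 bar^-2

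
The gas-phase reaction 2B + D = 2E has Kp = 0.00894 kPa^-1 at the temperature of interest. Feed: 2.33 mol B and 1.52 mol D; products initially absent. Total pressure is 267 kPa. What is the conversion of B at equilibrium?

X = 0.457

Take 2.33 mol B as basis and let X be its fractional conversion, so ξ = 1.17X.
Mole table: n_B = 2.33 − 2.33X; n_D = 1.52 − 1.17X; n_E = 2.33X.
Summing: n_T = 3.85 − 1.17X.
Mole fractions y_i = n_i/n_T; Kp = p_E^2 / (p_B^2 p_D) with p_i = y_i·P.
This yields a degree-3 equation in X; solving on (0,1), X = 0.457.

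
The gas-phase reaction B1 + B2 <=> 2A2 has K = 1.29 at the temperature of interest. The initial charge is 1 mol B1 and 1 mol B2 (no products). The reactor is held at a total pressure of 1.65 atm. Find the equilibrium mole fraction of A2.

Basis: 1 mol B1 initially; let X = conversion of B1. Extent ξ = X.
Mole table: n_B1 = 1 − X; n_B2 = 1 − X; n_A2 = 2X.
Total moles n_T = 2 (Δν = 0, constant).
Mole fractions y_i = n_i/n_T; K = p_A2^2 / (p_B1 p_B2) with p_i = y_i·P.
Setting this equal to 1.29 and taking the physical root (0 < X < 1) gives X = 0.362.
Then n_A2 = 0.724, n_T = 2, so y_A2 = 0.362.

y_A2 = 0.362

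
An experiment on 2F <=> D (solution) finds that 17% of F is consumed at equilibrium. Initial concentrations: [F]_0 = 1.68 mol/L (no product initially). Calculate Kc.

Kc = 0.0734 L/mol

Let X = conversion of F.
Concentrations: [F] = 1.68 − 1.68X; [D] = 0.84X.
At X = 0.17: [F] = 1.39, [D] = 0.143.
Kc = [D] / ([F]^2) = 0.0734 L/mol.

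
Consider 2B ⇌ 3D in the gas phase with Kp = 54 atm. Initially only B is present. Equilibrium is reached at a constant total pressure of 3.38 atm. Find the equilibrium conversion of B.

X = 0.747

Let X = conversion of B (basis 1 mol B); extent of reaction ξ = 0.5X.
At extent ξ: n_B = 1 − X; n_D = 1.5X.
n_T = Σnᵢ = 1 + 0.5X.
With p_i = (n_i/n_T)P, Kp = p_D^3 / (p_B^2).
Substituting and setting equal to 54 atm gives a polynomial in X; the root in (0,1) is X = 0.747.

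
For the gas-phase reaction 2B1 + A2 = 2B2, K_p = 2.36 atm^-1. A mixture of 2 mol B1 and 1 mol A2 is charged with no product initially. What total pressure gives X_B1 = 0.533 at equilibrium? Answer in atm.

P = 2.92 atm

Basis: 2 mol B1 initially; let X = conversion of B1. Extent ξ = X.
Mole table: n_B1 = 2 − 2X; n_A2 = 1 − X; n_B2 = 2X.
Total moles n_T = 3 − X.
K_p = p_B2^2 / (p_B1^2 p_A2) with p_i = (n_i/n_T)·P.
At X = 0.533: the mole-fraction product g(X) = Π y_i^ν_i = 6.881. Since K_p = g(X)·P^{-1}, P = (g/K_p)^(1/1) = (6.881/2.36)^(1/1) = 2.92 atm.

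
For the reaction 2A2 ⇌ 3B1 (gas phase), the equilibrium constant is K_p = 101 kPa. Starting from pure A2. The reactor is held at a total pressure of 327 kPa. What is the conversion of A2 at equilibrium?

X = 0.355

Let X = conversion of A2 (basis 1 mol A2); extent of reaction ξ = 0.5X.
Moles: n_A2 = 1 − X; n_B1 = 1.5X.
Summing: n_T = 1 + 0.5X.
Mole fractions y_i = n_i/n_T; K_p = p_B1^3 / (p_A2^2) with p_i = y_i·P.
Substituting and setting equal to 101 kPa gives a polynomial in X; the root in (0,1) is X = 0.355.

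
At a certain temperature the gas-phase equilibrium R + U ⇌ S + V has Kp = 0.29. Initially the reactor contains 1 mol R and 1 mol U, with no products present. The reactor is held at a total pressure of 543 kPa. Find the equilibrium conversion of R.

Basis: 1 mol R initially; let X = conversion of R. Extent ξ = X.
Species balance: n_R = 1 − X; n_U = 1 − X; n_S = X; n_V = X.
Total moles n_T = 2 (Δν = 0, constant).
With p_i = (n_i/n_T)P, Kp = p_S p_V / (p_R p_U).
Substituting and setting equal to 0.29 gives a polynomial in X; the root in (0,1) is X = 0.350.

X = 0.350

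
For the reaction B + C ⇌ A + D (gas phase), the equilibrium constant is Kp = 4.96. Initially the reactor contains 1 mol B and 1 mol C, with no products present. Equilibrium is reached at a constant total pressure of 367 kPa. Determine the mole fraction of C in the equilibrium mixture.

Take 1 mol B as basis and let X be its fractional conversion, so ξ = X.
Mole table: n_B = 1 − X; n_C = 1 − X; n_A = X; n_D = X.
Total moles n_T = 2 (Δν = 0, constant).
y_i = n_i/n_T, p_i = y_i·P. Kp = p_A p_D / (p_B p_C).
Substituting and setting equal to 4.96 gives a polynomial in X; the root in (0,1) is X = 0.690.
Then n_C = 0.31, n_T = 2, so y_C = 0.155.

y_C = 0.155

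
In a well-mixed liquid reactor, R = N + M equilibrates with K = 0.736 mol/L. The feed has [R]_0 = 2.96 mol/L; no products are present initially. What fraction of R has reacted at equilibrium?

Let X = conversion of R; extent ξ = 2.96·X mol/L.
Concentrations: [R] = 2.96 − 2.96X; [N] = 2.96X; [M] = 2.96X.
K = [N] [M] / ([R]).
Setting equal to 0.736 and solving for X on (0,1) gives X = 0.390.

X = 0.390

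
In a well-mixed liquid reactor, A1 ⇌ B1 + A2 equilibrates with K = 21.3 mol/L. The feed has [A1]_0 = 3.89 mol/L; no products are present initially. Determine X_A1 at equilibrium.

X = 0.864

Let X = conversion of A1; extent ξ = 3.89·X mol/L.
Concentrations: [A1] = 3.89 − 3.89X; [B1] = 3.89X; [A2] = 3.89X.
K = [B1] [A2] / ([A1]).
Setting equal to 21.3 and solving for X on (0,1) gives X = 0.864.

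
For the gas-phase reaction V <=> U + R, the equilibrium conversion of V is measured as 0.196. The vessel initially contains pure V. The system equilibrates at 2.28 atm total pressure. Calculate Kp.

Kp = 0.0911 atm

Basis: 1 mol V initially; let X = conversion of V. Extent ξ = X.
Species balance: n_V = 1 − X; n_U = X; n_R = X.
Summing: n_T = 1 + X.
At X = 0.196: n_V = 0.804, n_U = 0.196, n_R = 0.196, n_T = 1.2.
p_i = (n_i/n_T)·P. Kp = p_U p_R / (p_V) = 0.0911 atm.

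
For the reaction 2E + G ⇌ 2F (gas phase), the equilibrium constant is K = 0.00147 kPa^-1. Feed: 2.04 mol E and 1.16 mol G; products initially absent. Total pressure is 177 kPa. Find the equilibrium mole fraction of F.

Basis: 2.04 mol E initially; let X = conversion of E. Extent ξ = 1.02X.
At extent ξ: n_E = 2.04 − 2.04X; n_G = 1.16 − 1.02X; n_F = 2.04X.
Summing: n_T = 3.2 − 1.02X.
With p_i = (n_i/n_T)P, K = p_F^2 / (p_E^2 p_G).
Substituting and setting equal to 0.00147 kPa^-1 gives a polynomial in X; the root in (0,1) is X = 0.222.
Then n_F = 0.453, n_T = 2.97, so y_F = 0.152.

y_F = 0.152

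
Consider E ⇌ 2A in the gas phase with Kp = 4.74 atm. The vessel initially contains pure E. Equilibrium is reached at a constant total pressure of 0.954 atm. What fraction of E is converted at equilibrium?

X = 0.744

Let X = conversion of E (basis 1 mol E); extent of reaction ξ = X.
Moles: n_E = 1 − X; n_A = 2X.
n_T = Σnᵢ = 1 + X.
Mole fractions y_i = n_i/n_T; Kp = p_A^2 / (p_E) with p_i = y_i·P.
Setting this equal to 4.74 atm and taking the physical root (0 < X < 1) gives X = 0.744.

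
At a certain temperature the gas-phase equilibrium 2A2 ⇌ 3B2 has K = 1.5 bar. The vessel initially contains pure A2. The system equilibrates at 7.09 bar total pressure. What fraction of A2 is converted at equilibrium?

X = 0.322

Let X = conversion of A2 (basis 1 mol A2); extent of reaction ξ = 0.5X.
Species balance: n_A2 = 1 − X; n_B2 = 1.5X.
Summing: n_T = 1 + 0.5X.
With p_i = (n_i/n_T)P, K = p_B2^3 / (p_A2^2).
Equating to 1.5 bar and solving on 0 < X < 1: X = 0.322.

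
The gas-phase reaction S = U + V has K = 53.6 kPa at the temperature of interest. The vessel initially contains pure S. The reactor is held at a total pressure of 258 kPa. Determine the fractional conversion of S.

X = 0.415

Take 1 mol S as basis and let X be its fractional conversion, so ξ = X.
At extent ξ: n_S = 1 − X; n_U = X; n_V = X.
Summing: n_T = 1 + X.
y_i = n_i/n_T, p_i = y_i·P. K = p_U p_V / (p_S).
Setting this equal to 53.6 kPa and taking the physical root (0 < X < 1) gives X = 0.415.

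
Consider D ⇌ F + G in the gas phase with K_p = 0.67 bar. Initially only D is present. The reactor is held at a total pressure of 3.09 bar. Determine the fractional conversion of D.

Let X = conversion of D (basis 1 mol D); extent of reaction ξ = X.
At extent ξ: n_D = 1 − X; n_F = X; n_G = X.
Total moles n_T = 1 + X.
y_i = n_i/n_T, p_i = y_i·P. K_p = p_F p_G / (p_D).
Setting this equal to 0.67 bar and taking the physical root (0 < X < 1) gives X = 0.422.

X = 0.422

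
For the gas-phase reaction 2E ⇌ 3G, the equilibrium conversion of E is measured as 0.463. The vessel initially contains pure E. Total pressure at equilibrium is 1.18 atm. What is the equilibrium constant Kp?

Let X = conversion of E (basis 1 mol E); extent of reaction ξ = 0.5X.
Moles: n_E = 1 − X; n_G = 1.5X.
Summing: n_T = 1 + 0.5X.
At X = 0.463: n_E = 0.537, n_G = 0.695, n_T = 1.23.
p_i = (n_i/n_T)·P. Kp = p_G^3 / (p_E^2) = 1.11 atm.

Kp = 1.11 atm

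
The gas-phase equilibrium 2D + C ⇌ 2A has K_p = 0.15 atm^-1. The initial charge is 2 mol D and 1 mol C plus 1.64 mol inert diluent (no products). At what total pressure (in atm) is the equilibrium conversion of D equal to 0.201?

Basis: 2 mol D initially; let X = conversion of D. Extent ξ = X.
Species balance: n_D = 2 − 2X; n_C = 1 − X; n_A = 2X; n_I = 1.64 (inert).
Total moles n_T = 4.64 − X.
K_p = p_A^2 / (p_D^2 p_C) with p_i = (n_i/n_T)·P.
At X = 0.201: the mole-fraction product g(X) = Π y_i^ν_i = 0.3516. Since K_p = g(X)·P^{-1}, P = (g/K_p)^(1/1) = (0.3516/0.15)^(1/1) = 2.34 atm.

P = 2.34 atm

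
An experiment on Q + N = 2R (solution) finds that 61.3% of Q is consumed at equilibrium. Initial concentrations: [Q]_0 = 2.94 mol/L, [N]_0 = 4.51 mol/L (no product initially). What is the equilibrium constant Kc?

Kc = 4.22

Let X = conversion of Q.
Concentrations: [Q] = 2.94 − 2.94X; [N] = 4.51 − 2.94X; [R] = 5.88X.
At X = 0.613: [Q] = 1.14, [N] = 2.71, [R] = 3.6.
Kc = [R]^2 / ([Q] [N]) = 4.22.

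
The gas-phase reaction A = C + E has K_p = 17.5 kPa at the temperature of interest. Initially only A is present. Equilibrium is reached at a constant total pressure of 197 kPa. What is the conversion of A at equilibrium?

Let X = conversion of A (basis 1 mol A); extent of reaction ξ = X.
Moles: n_A = 1 − X; n_C = X; n_E = X.
Summing: n_T = 1 + X.
With p_i = (n_i/n_T)P, K_p = p_C p_E / (p_A).
Setting this equal to 17.5 kPa and taking the physical root (0 < X < 1) gives X = 0.286.

X = 0.286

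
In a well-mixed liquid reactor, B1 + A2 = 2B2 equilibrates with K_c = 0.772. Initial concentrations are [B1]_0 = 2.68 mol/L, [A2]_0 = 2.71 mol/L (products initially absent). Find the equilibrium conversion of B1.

Let X = conversion of B1; extent ξ = 2.68·X mol/L.
Concentrations: [B1] = 2.68 − 2.68X; [A2] = 2.71 − 2.68X; [B2] = 5.36X.
K_c = [B2]^2 / ([B1] [A2]).
Setting equal to 0.772 and solving for X on (0,1) gives X = 0.307.

X = 0.307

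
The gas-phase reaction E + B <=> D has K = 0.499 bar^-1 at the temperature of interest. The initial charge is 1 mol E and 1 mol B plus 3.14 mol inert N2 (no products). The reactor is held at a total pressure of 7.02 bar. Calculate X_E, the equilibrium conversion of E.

Take 1 mol E as basis and let X be its fractional conversion, so ξ = X.
At extent ξ: n_E = 1 − X; n_B = 1 − X; n_D = X; n_I = 3.14 (inert).
n_T = Σnᵢ = 5.14 − X.
y_i = n_i/n_T, p_i = y_i·P. K = p_D / (p_E p_B).
Setting this equal to 0.499 bar^-1 and taking the physical root (0 < X < 1) gives X = 0.328.

X = 0.328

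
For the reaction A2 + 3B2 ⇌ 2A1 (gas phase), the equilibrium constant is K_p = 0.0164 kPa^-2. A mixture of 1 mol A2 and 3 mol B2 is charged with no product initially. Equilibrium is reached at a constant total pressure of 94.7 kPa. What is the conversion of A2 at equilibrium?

X = 0.756

Take 1 mol A2 as basis and let X be its fractional conversion, so ξ = X.
At extent ξ: n_A2 = 1 − X; n_B2 = 3 − 3X; n_A1 = 2X.
Summing: n_T = 4 − 2X.
y_i = n_i/n_T, p_i = y_i·P. K_p = p_A1^2 / (p_A2 p_B2^3).
Setting this equal to 0.0164 kPa^-2 and taking the physical root (0 < X < 1) gives X = 0.756.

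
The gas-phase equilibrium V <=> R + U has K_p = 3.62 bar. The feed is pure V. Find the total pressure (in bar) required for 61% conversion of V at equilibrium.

Let X = conversion of V (basis 1 mol V); extent of reaction ξ = X.
Moles: n_V = 1 − X; n_R = X; n_U = X.
n_T = Σnᵢ = 1 + X.
K_p = p_R p_U / (p_V) with p_i = (n_i/n_T)·P.
At X = 0.61: the mole-fraction product g(X) = Π y_i^ν_i = 0.5926. Since K_p = g(X)·P^{1}, P = (K_p/g)^(1/1) = (3.62/0.5926)^(1/1) = 6.11 bar.

P = 6.11 bar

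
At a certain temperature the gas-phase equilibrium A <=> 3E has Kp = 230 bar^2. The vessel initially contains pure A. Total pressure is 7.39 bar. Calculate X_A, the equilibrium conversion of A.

X = 0.659

Take 1 mol A as basis and let X be its fractional conversion, so ξ = X.
Species balance: n_A = 1 − X; n_E = 3X.
Total moles n_T = 1 + 2X.
y_i = n_i/n_T, p_i = y_i·P. Kp = p_E^3 / (p_A).
Equating to 230 bar^2 and solving on 0 < X < 1: X = 0.659.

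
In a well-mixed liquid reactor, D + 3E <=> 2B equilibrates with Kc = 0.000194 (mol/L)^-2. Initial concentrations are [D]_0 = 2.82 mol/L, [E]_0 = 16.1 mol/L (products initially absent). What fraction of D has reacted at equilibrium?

X = 0.202

Let X = conversion of D; extent ξ = 2.82·X mol/L.
Concentrations: [D] = 2.82 − 2.82X; [E] = 16.1 − 8.46X; [B] = 5.64X.
Kc = [B]^2 / ([D] [E]^3).
Equating to 0.000194 (mol/L)^-2: the physical root is X = 0.202.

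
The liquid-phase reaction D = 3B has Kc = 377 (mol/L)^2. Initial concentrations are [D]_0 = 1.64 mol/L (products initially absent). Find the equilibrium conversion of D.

X = 0.872

Let X = conversion of D; extent ξ = 1.64·X mol/L.
Concentrations: [D] = 1.64 − 1.64X; [B] = 4.92X.
Kc = [B]^3 / ([D]).
This equals 377 at X = 0.872 (the root in 0 < X < 1).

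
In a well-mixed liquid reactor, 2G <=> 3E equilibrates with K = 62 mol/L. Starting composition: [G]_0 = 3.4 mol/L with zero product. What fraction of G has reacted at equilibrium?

Let X = conversion of G; extent ξ = 3.4X/2 mol/L.
Concentrations: [G] = 3.4 − 3.4X; [E] = 5.1X.
K = [E]^3 / ([G]^2).
Equating to 62 mol/L: the physical root is X = 0.731.

X = 0.731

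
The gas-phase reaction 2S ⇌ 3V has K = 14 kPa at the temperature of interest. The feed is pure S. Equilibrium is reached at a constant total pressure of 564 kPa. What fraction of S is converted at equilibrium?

Let X = conversion of S (basis 1 mol S); extent of reaction ξ = 0.5X.
Mole table: n_S = 1 − X; n_V = 1.5X.
n_T = Σnᵢ = 1 + 0.5X.
y_i = n_i/n_T, p_i = y_i·P. K = p_V^3 / (p_S^2).
This yields a degree-3 equation in X; solving on (0,1), X = 0.176.

X = 0.176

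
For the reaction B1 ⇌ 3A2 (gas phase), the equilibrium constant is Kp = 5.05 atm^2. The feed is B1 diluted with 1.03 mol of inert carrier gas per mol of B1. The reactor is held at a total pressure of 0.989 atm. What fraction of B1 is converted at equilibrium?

Take 1 mol B1 as basis and let X be its fractional conversion, so ξ = X.
Species balance: n_B1 = 1 − X; n_A2 = 3X; n_I = 1.03 (inert).
Total moles n_T = 2.03 + 2X.
y_i = n_i/n_T, p_i = y_i·P. Kp = p_A2^3 / (p_B1).
Substituting and setting equal to 5.05 atm^2 gives a polynomial in X; the root in (0,1) is X = 0.798.

X = 0.798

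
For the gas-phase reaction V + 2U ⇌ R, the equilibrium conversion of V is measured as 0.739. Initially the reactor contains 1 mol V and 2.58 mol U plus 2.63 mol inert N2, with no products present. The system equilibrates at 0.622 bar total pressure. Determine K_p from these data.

K_p = 135 bar^-2

Basis: 1 mol V initially; let X = conversion of V. Extent ξ = X.
At extent ξ: n_V = 1 − X; n_U = 2.58 − 2X; n_R = X; n_I = 2.63 (inert).
Total moles n_T = 6.21 − 2X.
At X = 0.739: n_V = 0.261, n_U = 1.1, n_R = 0.739, n_T = 4.73.
p_i = (n_i/n_T)·P. K_p = p_R / (p_V p_U^2) = 135 bar^-2.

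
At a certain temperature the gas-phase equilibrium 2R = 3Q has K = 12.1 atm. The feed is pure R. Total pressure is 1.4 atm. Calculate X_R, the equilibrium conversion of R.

Basis: 1 mol R initially; let X = conversion of R. Extent ξ = 0.5X.
Species balance: n_R = 1 − X; n_Q = 1.5X.
Summing: n_T = 1 + 0.5X.
Mole fractions y_i = n_i/n_T; K = p_Q^3 / (p_R^2) with p_i = y_i·P.
Substituting and setting equal to 12.1 atm gives a polynomial in X; the root in (0,1) is X = 0.691.

X = 0.691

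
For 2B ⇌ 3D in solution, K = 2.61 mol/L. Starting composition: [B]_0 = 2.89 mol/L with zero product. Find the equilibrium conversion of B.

Let X = conversion of B; extent ξ = 2.89X/2 mol/L.
Concentrations: [B] = 2.89 − 2.89X; [D] = 4.33X.
K = [D]^3 / ([B]^2).
Solving K = 2.61 for X ∈ (0,1): X = 0.439.

X = 0.439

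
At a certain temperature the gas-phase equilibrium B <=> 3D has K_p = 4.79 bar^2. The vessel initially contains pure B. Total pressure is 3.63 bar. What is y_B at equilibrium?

Basis: 1 mol B initially; let X = conversion of B. Extent ξ = X.
Moles: n_B = 1 − X; n_D = 3X.
Summing: n_T = 1 + 2X.
Mole fractions y_i = n_i/n_T; K_p = p_D^3 / (p_B) with p_i = y_i·P.
Substituting and setting equal to 4.79 bar^2 gives a polynomial in X; the root in (0,1) is X = 0.288.
Then n_B = 0.712, n_T = 1.58, so y_B = 0.452.

y_B = 0.452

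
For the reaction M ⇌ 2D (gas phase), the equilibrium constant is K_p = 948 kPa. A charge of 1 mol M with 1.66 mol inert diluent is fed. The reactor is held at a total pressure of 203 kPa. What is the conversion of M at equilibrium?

X = 0.831

Basis: 1 mol M initially; let X = conversion of M. Extent ξ = X.
Species balance: n_M = 1 − X; n_D = 2X; n_I = 1.66 (inert).
n_T = Σnᵢ = 2.66 + X.
With p_i = (n_i/n_T)P, K_p = p_D^2 / (p_M).
This yields a degree-2 equation in X; solving on (0,1), X = 0.831.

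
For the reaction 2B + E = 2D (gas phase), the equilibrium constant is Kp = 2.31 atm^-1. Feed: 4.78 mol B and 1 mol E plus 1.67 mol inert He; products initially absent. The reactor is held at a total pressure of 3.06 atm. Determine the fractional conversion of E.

X = 0.779

Let X = conversion of E (basis 1 mol E); extent of reaction ξ = X.
Moles: n_B = 4.78 − 2X; n_E = 1 − X; n_D = 2X; n_I = 1.67 (inert).
n_T = Σnᵢ = 7.45 − X.
y_i = n_i/n_T, p_i = y_i·P. Kp = p_D^2 / (p_B^2 p_E).
Substituting and setting equal to 2.31 atm^-1 gives a polynomial in X; the root in (0,1) is X = 0.779.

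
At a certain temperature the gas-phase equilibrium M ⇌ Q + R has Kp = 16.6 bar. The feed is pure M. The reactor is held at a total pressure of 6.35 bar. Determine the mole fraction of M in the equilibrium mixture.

Take 1 mol M as basis and let X be its fractional conversion, so ξ = X.
At extent ξ: n_M = 1 − X; n_Q = X; n_R = X.
n_T = Σnᵢ = 1 + X.
Mole fractions y_i = n_i/n_T; Kp = p_Q p_R / (p_M) with p_i = y_i·P.
Equating to 16.6 bar and solving on 0 < X < 1: X = 0.850.
Then n_M = 0.15, n_T = 1.85, so y_M = 0.081.

y_M = 0.081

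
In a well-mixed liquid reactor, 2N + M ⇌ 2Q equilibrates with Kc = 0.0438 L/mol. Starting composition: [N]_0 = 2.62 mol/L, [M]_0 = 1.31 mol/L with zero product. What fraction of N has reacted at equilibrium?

X = 0.178

Let X = conversion of N; extent ξ = 2.62X/2 mol/L.
Concentrations: [N] = 2.62 − 2.62X; [M] = 1.31 − 1.31X; [Q] = 2.62X.
Kc = [Q]^2 / ([N]^2 [M]).
Solving Kc = 0.0438 for X ∈ (0,1): X = 0.178.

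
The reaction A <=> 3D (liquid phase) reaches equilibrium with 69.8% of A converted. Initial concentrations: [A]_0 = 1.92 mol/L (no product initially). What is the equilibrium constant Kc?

Kc = 112 (mol/L)^2

Let X = conversion of A.
Concentrations: [A] = 1.92 − 1.92X; [D] = 5.76X.
At X = 0.698: [A] = 0.58, [D] = 4.02.
Kc = [D]^3 / ([A]) = 112 (mol/L)^2.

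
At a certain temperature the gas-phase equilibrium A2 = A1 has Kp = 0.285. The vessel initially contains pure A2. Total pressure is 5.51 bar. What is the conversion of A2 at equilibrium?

Take 1 mol A2 as basis and let X be its fractional conversion, so ξ = X.
Species balance: n_A2 = 1 − X; n_A1 = X.
Since Δν = 0, n_T = 1 throughout.
y_i = n_i/n_T, p_i = y_i·P. Kp = p_A1 / (p_A2).
Substituting and setting equal to 0.285 gives a polynomial in X; the root in (0,1) is X = 0.222.

X = 0.222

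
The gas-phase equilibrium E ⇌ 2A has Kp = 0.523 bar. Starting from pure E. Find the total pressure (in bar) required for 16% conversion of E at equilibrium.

P = 4.98 bar

Let X = conversion of E (basis 1 mol E); extent of reaction ξ = X.
Species balance: n_E = 1 − X; n_A = 2X.
Total moles n_T = 1 + X.
Kp = p_A^2 / (p_E) with p_i = (n_i/n_T)·P.
At X = 0.16: the mole-fraction product g(X) = Π y_i^ν_i = 0.1051. Since Kp = g(X)·P^{1}, P = (Kp/g)^(1/1) = (0.523/0.1051)^(1/1) = 4.98 bar.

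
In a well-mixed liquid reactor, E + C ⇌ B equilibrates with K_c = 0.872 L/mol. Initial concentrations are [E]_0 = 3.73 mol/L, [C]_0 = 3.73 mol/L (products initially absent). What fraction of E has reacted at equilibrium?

X = 0.578

Let X = conversion of E; extent ξ = 3.73·X mol/L.
Concentrations: [E] = 3.73 − 3.73X; [C] = 3.73 − 3.73X; [B] = 3.73X.
K_c = [B] / ([E] [C]).
Setting equal to 0.872 and solving for X on (0,1) gives X = 0.578.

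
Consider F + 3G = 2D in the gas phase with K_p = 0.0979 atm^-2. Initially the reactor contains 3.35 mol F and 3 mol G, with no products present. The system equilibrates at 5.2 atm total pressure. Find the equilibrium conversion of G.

X = 0.488

Take 3 mol G as basis and let X be its fractional conversion, so ξ = X.
At extent ξ: n_F = 3.35 − X; n_G = 3 − 3X; n_D = 2X.
Summing: n_T = 6.35 − 2X.
With p_i = (n_i/n_T)P, K_p = p_D^2 / (p_F p_G^3).
Setting this equal to 0.0979 atm^-2 and taking the physical root (0 < X < 1) gives X = 0.488.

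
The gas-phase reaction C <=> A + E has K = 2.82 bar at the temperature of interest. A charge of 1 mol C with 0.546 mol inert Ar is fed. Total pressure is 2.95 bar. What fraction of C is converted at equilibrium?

Let X = conversion of C (basis 1 mol C); extent of reaction ξ = X.
Moles: n_C = 1 − X; n_A = X; n_E = X; n_I = 0.546 (inert).
Total moles n_T = 1.55 + X.
With p_i = (n_i/n_T)P, K = p_A p_E / (p_C).
Substituting and setting equal to 2.82 bar gives a polynomial in X; the root in (0,1) is X = 0.746.

X = 0.746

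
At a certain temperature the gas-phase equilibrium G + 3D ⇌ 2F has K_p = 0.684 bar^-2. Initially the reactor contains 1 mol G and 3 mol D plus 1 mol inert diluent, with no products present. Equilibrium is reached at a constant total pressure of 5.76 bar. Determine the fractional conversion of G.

X = 0.577

Let X = conversion of G (basis 1 mol G); extent of reaction ξ = X.
Moles: n_G = 1 − X; n_D = 3 − 3X; n_F = 2X; n_I = 1 (inert).
Summing: n_T = 5 − 2X.
Mole fractions y_i = n_i/n_T; K_p = p_F^2 / (p_G p_D^3) with p_i = y_i·P.
Setting this equal to 0.684 bar^-2 and taking the physical root (0 < X < 1) gives X = 0.577.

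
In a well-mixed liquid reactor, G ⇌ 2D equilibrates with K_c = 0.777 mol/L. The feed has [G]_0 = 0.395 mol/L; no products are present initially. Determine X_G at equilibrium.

Let X = conversion of G; extent ξ = 0.395·X mol/L.
Concentrations: [G] = 0.395 − 0.395X; [D] = 0.79X.
K_c = [D]^2 / ([G]).
Setting equal to 0.777 and solving for X on (0,1) gives X = 0.497.

X = 0.497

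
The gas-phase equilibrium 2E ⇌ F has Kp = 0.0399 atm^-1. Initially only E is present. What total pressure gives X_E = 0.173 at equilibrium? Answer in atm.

P = 2.9 atm

Basis: 1 mol E initially; let X = conversion of E. Extent ξ = 0.5X.
At extent ξ: n_E = 1 − X; n_F = 0.5X.
n_T = Σnᵢ = 1 − 0.5X.
Kp = p_F / (p_E^2) with p_i = (n_i/n_T)·P.
At X = 0.173: the mole-fraction product g(X) = Π y_i^ν_i = 0.1155. Since Kp = g(X)·P^{-1}, P = (g/Kp)^(1/1) = (0.1155/0.0399)^(1/1) = 2.9 atm.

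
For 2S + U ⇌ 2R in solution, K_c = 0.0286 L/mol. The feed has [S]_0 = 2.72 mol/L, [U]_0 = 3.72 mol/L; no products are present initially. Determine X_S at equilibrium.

Let X = conversion of S; extent ξ = 2.72X/2 mol/L.
Concentrations: [S] = 2.72 − 2.72X; [U] = 3.72 − 1.36X; [R] = 2.72X.
K_c = [R]^2 / ([S]^2 [U]).
This equals 0.0286 at X = 0.238 (the root in 0 < X < 1).

X = 0.238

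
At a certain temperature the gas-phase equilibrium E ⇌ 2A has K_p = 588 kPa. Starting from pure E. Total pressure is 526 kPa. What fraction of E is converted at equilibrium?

X = 0.467

Take 1 mol E as basis and let X be its fractional conversion, so ξ = X.
Mole table: n_E = 1 − X; n_A = 2X.
Total moles n_T = 1 + X.
With p_i = (n_i/n_T)P, K_p = p_A^2 / (p_E).
This yields a degree-2 equation in X; solving on (0,1), X = 0.467.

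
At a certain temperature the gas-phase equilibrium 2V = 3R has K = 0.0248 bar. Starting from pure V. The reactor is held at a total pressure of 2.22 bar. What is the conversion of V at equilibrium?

X = 0.138

Basis: 1 mol V initially; let X = conversion of V. Extent ξ = 0.5X.
At extent ξ: n_V = 1 − X; n_R = 1.5X.
Total moles n_T = 1 + 0.5X.
Mole fractions y_i = n_i/n_T; K = p_R^3 / (p_V^2) with p_i = y_i·P.
Setting this equal to 0.0248 bar and taking the physical root (0 < X < 1) gives X = 0.138.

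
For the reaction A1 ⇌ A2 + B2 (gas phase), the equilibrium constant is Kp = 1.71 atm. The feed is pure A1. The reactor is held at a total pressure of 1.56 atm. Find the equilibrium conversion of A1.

X = 0.723

Basis: 1 mol A1 initially; let X = conversion of A1. Extent ξ = X.
At extent ξ: n_A1 = 1 − X; n_A2 = X; n_B2 = X.
Summing: n_T = 1 + X.
y_i = n_i/n_T, p_i = y_i·P. Kp = p_A2 p_B2 / (p_A1).
This yields a degree-2 equation in X; solving on (0,1), X = 0.723.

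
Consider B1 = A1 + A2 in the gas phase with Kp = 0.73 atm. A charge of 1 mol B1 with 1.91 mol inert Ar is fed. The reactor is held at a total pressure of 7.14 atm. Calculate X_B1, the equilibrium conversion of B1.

X = 0.438

Take 1 mol B1 as basis and let X be its fractional conversion, so ξ = X.
At extent ξ: n_B1 = 1 − X; n_A1 = X; n_A2 = X; n_I = 1.91 (inert).
Summing: n_T = 2.91 + X.
Mole fractions y_i = n_i/n_T; Kp = p_A1 p_A2 / (p_B1) with p_i = y_i·P.
This yields a degree-2 equation in X; solving on (0,1), X = 0.438.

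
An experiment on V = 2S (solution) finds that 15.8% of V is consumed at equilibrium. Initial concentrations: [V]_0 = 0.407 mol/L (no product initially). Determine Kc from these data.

Let X = conversion of V.
Concentrations: [V] = 0.407 − 0.407X; [S] = 0.814X.
At X = 0.158: [V] = 0.343, [S] = 0.129.
Kc = [S]^2 / ([V]) = 0.0483 mol/L.

Kc = 0.0483 mol/L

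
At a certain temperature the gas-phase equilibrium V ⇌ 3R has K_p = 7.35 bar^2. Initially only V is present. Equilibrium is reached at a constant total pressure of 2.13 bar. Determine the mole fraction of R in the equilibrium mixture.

Take 1 mol V as basis and let X be its fractional conversion, so ξ = X.
Mole table: n_V = 1 − X; n_R = 3X.
n_T = Σnᵢ = 1 + 2X.
y_i = n_i/n_T, p_i = y_i·P. K_p = p_R^3 / (p_V).
Setting this equal to 7.35 bar^2 and taking the physical root (0 < X < 1) gives X = 0.493.
Then n_R = 1.48, n_T = 1.99, so y_R = 0.745.

y_R = 0.745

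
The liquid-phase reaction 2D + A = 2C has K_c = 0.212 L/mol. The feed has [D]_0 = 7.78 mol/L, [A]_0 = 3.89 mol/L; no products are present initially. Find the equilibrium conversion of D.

Let X = conversion of D; extent ξ = 7.78X/2 mol/L.
Concentrations: [D] = 7.78 − 7.78X; [A] = 3.89 − 3.89X; [C] = 7.78X.
K_c = [C]^2 / ([D]^2 [A]).
Equating to 0.212 L/mol: the physical root is X = 0.411.

X = 0.411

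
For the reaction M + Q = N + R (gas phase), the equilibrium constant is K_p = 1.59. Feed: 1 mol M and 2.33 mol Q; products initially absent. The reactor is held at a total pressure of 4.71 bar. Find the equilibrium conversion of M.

Take 1 mol M as basis and let X be its fractional conversion, so ξ = X.
At extent ξ: n_M = 1 − X; n_Q = 2.33 − X; n_N = X; n_R = X.
Total moles n_T = 3.33 (Δν = 0, constant).
With p_i = (n_i/n_T)P, K_p = p_N p_R / (p_M p_Q).
This yields a degree-2 equation in X; solving on (0,1), X = 0.765.

X = 0.765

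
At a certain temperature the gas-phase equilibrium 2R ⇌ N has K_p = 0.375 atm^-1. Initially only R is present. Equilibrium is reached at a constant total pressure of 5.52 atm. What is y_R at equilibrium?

y_R = 0.494

Take 1 mol R as basis and let X be its fractional conversion, so ξ = 0.5X.
Moles: n_R = 1 − X; n_N = 0.5X.
Summing: n_T = 1 − 0.5X.
Mole fractions y_i = n_i/n_T; K_p = p_N / (p_R^2) with p_i = y_i·P.
Setting this equal to 0.375 atm^-1 and taking the physical root (0 < X < 1) gives X = 0.672.
Then n_R = 0.328, n_T = 0.664, so y_R = 0.494.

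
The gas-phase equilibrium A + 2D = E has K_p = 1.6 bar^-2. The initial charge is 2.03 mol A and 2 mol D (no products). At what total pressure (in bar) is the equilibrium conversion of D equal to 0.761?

P = 3.21 bar

Basis: 2 mol D initially; let X = conversion of D. Extent ξ = X.
At extent ξ: n_A = 2.03 − X; n_D = 2 − 2X; n_E = X.
Summing: n_T = 4.03 − 2X.
K_p = p_E / (p_A p_D^2) with p_i = (n_i/n_T)·P.
At X = 0.761: the mole-fraction product g(X) = Π y_i^ν_i = 16.51. Since K_p = g(X)·P^{-2}, P = (g/K_p)^(1/2) = (16.51/1.6)^(1/2) = 3.21 bar.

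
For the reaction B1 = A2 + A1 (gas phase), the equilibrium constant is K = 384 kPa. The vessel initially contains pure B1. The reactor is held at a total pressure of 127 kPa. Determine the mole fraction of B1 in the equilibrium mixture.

y_B1 = 0.071

Take 1 mol B1 as basis and let X be its fractional conversion, so ξ = X.
Mole table: n_B1 = 1 − X; n_A2 = X; n_A1 = X.
n_T = Σnᵢ = 1 + X.
y_i = n_i/n_T, p_i = y_i·P. K = p_A2 p_A1 / (p_B1).
Equating to 384 kPa and solving on 0 < X < 1: X = 0.867.
Then n_B1 = 0.133, n_T = 1.87, so y_B1 = 0.071.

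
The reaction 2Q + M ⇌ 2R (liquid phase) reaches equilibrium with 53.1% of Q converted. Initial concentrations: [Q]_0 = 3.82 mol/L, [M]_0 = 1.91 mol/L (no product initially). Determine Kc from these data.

Kc = 1.43 L/mol

Let X = conversion of Q.
Concentrations: [Q] = 3.82 − 3.82X; [M] = 1.91 − 1.91X; [R] = 3.82X.
At X = 0.531: [Q] = 1.79, [M] = 0.896, [R] = 2.03.
Kc = [R]^2 / ([Q]^2 [M]) = 1.43 L/mol.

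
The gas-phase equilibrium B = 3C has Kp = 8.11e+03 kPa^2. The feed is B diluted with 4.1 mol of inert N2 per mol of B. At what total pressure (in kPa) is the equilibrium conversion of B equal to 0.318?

P = 458 kPa

Let X = conversion of B (basis 1 mol B); extent of reaction ξ = X.
At extent ξ: n_B = 1 − X; n_C = 3X; n_I = 4.1 (inert).
Summing: n_T = 5.1 + 2X.
Kp = p_C^3 / (p_B) with p_i = (n_i/n_T)·P.
At X = 0.318: the mole-fraction product g(X) = Π y_i^ν_i = 0.03869. Since Kp = g(X)·P^{2}, P = (Kp/g)^(1/2) = (8.11e+03/0.03869)^(1/2) = 458 kPa.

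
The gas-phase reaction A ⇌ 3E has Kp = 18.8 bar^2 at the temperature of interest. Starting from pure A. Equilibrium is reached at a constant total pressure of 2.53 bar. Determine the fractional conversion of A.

X = 0.596

Let X = conversion of A (basis 1 mol A); extent of reaction ξ = X.
Moles: n_A = 1 − X; n_E = 3X.
Summing: n_T = 1 + 2X.
y_i = n_i/n_T, p_i = y_i·P. Kp = p_E^3 / (p_A).
Setting this equal to 18.8 bar^2 and taking the physical root (0 < X < 1) gives X = 0.596.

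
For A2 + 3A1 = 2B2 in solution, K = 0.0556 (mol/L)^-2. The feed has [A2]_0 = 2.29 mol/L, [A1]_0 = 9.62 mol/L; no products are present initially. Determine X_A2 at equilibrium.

Let X = conversion of A2; extent ξ = 2.29·X mol/L.
Concentrations: [A2] = 2.29 − 2.29X; [A1] = 9.62 − 6.87X; [B2] = 4.58X.
K = [B2]^2 / ([A2] [A1]^3).
Solving K = 0.0556 for X ∈ (0,1): X = 0.612.

X = 0.612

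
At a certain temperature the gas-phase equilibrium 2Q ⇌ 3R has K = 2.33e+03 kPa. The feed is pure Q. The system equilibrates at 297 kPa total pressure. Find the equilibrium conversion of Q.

Let X = conversion of Q (basis 1 mol Q); extent of reaction ξ = 0.5X.
Mole table: n_Q = 1 − X; n_R = 1.5X.
Total moles n_T = 1 + 0.5X.
With p_i = (n_i/n_T)P, K = p_R^3 / (p_Q^2).
Substituting and setting equal to 2.33e+03 kPa gives a polynomial in X; the root in (0,1) is X = 0.681.

X = 0.681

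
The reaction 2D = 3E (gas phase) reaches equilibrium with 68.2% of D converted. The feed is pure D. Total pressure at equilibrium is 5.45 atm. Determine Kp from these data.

Kp = 43 atm

Take 1 mol D as basis and let X be its fractional conversion, so ξ = 0.5X.
Mole table: n_D = 1 − X; n_E = 1.5X.
n_T = Σnᵢ = 1 + 0.5X.
At X = 0.682: n_D = 0.318, n_E = 1.02, n_T = 1.34.
p_i = (n_i/n_T)·P. Kp = p_E^3 / (p_D^2) = 43 atm.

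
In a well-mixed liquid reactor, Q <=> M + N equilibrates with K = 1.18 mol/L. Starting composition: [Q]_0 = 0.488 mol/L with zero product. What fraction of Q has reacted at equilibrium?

X = 0.761

Let X = conversion of Q; extent ξ = 0.488·X mol/L.
Concentrations: [Q] = 0.488 − 0.488X; [M] = 0.488X; [N] = 0.488X.
K = [M] [N] / ([Q]).
Solving K = 1.18 for X ∈ (0,1): X = 0.761.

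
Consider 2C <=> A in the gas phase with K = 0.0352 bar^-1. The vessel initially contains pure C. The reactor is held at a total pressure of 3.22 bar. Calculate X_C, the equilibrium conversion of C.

Take 1 mol C as basis and let X be its fractional conversion, so ξ = 0.5X.
Mole table: n_C = 1 − X; n_A = 0.5X.
Summing: n_T = 1 − 0.5X.
With p_i = (n_i/n_T)P, K = p_A / (p_C^2).
Substituting and setting equal to 0.0352 bar^-1 gives a polynomial in X; the root in (0,1) is X = 0.171.

X = 0.171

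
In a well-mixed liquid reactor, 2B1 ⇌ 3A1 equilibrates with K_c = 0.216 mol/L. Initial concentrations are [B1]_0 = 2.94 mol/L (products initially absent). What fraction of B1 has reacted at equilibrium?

Let X = conversion of B1; extent ξ = 2.94X/2 mol/L.
Concentrations: [B1] = 2.94 − 2.94X; [A1] = 4.41X.
K_c = [A1]^3 / ([B1]^2).
Solving K_c = 0.216 for X ∈ (0,1): X = 0.234.

X = 0.234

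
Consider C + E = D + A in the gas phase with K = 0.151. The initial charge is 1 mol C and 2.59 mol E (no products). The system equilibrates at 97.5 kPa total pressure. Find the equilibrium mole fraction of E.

y_E = 0.601

Take 1 mol C as basis and let X be its fractional conversion, so ξ = X.
Mole table: n_C = 1 − X; n_E = 2.59 − X; n_D = X; n_A = X.
Since Δν = 0, n_T = 3.59 throughout.
y_i = n_i/n_T, p_i = y_i·P. K = p_D p_A / (p_C p_E).
Equating to 0.151 and solving on 0 < X < 1: X = 0.431.
Then n_E = 2.16, n_T = 3.59, so y_E = 0.601.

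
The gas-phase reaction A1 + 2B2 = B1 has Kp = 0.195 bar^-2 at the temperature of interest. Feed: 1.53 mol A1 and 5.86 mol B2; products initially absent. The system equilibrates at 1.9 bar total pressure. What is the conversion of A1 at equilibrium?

Basis: 1.53 mol A1 initially; let X = conversion of A1. Extent ξ = 1.53X.
At extent ξ: n_A1 = 1.53 − 1.53X; n_B2 = 5.86 − 3.06X; n_B1 = 1.53X.
Total moles n_T = 7.39 − 3.06X.
Mole fractions y_i = n_i/n_T; Kp = p_B1 / (p_A1 p_B2^2) with p_i = y_i·P.
Setting this equal to 0.195 bar^-2 and taking the physical root (0 < X < 1) gives X = 0.292.

X = 0.292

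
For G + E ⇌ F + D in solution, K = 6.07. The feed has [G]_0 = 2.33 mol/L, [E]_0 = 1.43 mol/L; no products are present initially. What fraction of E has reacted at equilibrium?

X = 0.848

Let X = conversion of E; extent ξ = 1.43·X mol/L.
Concentrations: [G] = 2.33 − 1.43X; [E] = 1.43 − 1.43X; [F] = 1.43X; [D] = 1.43X.
K = [F] [D] / ([G] [E]).
This equals 6.07 at X = 0.848 (the root in 0 < X < 1).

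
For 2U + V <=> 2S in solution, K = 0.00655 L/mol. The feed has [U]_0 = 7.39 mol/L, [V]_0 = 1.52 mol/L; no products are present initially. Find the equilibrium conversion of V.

X = 0.199

Let X = conversion of V; extent ξ = 1.52·X mol/L.
Concentrations: [U] = 7.39 − 3.04X; [V] = 1.52 − 1.52X; [S] = 3.04X.
K = [S]^2 / ([U]^2 [V]).
Equating to 0.00655 L/mol: the physical root is X = 0.199.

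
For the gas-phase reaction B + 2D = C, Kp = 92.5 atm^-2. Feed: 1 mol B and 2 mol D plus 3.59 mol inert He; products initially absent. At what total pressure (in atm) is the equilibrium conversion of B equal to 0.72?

Let X = conversion of B (basis 1 mol B); extent of reaction ξ = X.
Mole table: n_B = 1 − X; n_D = 2 − 2X; n_C = X; n_I = 3.59 (inert).
n_T = Σnᵢ = 6.59 − 2X.
Kp = p_C / (p_B p_D^2) with p_i = (n_i/n_T)·P.
At X = 0.72: the mole-fraction product g(X) = Π y_i^ν_i = 217.5. Since Kp = g(X)·P^{-2}, P = (g/Kp)^(1/2) = (217.5/92.5)^(1/2) = 1.53 atm.

P = 1.53 atm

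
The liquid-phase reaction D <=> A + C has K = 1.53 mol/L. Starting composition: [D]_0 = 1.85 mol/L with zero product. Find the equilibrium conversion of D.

Let X = conversion of D; extent ξ = 1.85·X mol/L.
Concentrations: [D] = 1.85 − 1.85X; [A] = 1.85X; [C] = 1.85X.
K = [A] [C] / ([D]).
This equals 1.53 at X = 0.585 (the root in 0 < X < 1).

X = 0.585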